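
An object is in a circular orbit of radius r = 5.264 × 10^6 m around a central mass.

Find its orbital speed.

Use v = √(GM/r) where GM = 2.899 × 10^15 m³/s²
r = 5.264 × 10^6 m
GM = 2.899 × 10^15 m³/s²
GM/r = (2.899 × 10^15) / (5.264 × 10^6) = 5.50722 × 10^8 m²/s²
v = √(GM/r) = 23467.5 m/s ≈ 23.47 km/s

Final answer: 23.47 km/s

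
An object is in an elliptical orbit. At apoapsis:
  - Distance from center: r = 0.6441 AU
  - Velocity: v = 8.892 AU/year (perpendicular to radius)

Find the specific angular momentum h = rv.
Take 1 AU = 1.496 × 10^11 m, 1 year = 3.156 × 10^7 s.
r = 0.6441 AU = 9.63574 × 10^10 m
v = 8.892 AU/year = 42149.7 m/s
h = rv = 9.63574 × 10^10 × 42149.7 = 4.06143 × 10^15 m²/s ≈ 4.061 × 10^15 m²/s

Final answer: h = 4.061 × 10^15 m²/s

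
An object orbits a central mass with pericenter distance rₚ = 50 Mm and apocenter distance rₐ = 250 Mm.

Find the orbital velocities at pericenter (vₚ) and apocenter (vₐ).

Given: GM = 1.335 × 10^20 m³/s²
rₚ = 50 Mm = 5 × 10^7 m
rₐ = 250 Mm = 2.5 × 10^8 m
GM = 1.335 × 10^20 m³/s²
a = (rₚ + rₐ)/2 = 1.5 × 10^8 m
Vis-viva: v² = GM (2/r − 1/a)
vₚ² = 1.335 × 10^20 × (4 × 10^-8 − 6.66667 × 10^-9) = 4.45 × 10^12 m²/s²
vₚ = 2.1095 × 10^6 m/s ≈ 2110 km/s
vₐ² = 1.335 × 10^20 × (8 × 10^-9 − 6.66667 × 10^-9) = 1.78 × 10^11 m²/s²
vₐ = 421900 m/s ≈ 421.9 km/s

Final answer: vₚ = 2110 km/s, vₐ = 421.9 km/s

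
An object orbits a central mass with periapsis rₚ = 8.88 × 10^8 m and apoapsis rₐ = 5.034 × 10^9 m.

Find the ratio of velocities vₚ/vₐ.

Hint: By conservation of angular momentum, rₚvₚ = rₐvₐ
rₚ = 8.88 × 10^8 m
rₐ = 5.034 × 10^9 m
rₚvₚ = rₐvₐ  ⇒  vₚ/vₐ = rₐ/rₚ
vₚ/vₐ = (5.034 × 10^9) / (8.88 × 10^8) = 5.66892

Final answer: vₚ/vₐ = 5.669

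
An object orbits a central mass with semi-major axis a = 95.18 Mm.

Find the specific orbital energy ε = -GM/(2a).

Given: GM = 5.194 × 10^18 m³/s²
a = 95.18 Mm = 9.518 × 10^7 m
GM = 5.194 × 10^18 m³/s²
2a = 1.9036 × 10^8 m
ε = −GM/(2a) = -2.72851 × 10^10 J/kg ≈ -27.29 GJ/kg

Final answer: -27.29 GJ/kg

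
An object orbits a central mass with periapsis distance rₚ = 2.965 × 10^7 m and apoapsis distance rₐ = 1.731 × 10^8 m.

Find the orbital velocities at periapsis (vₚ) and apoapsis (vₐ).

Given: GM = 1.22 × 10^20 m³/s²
rₚ = 2.965 × 10^7 m
rₐ = 1.731 × 10^8 m
GM = 1.22 × 10^20 m³/s²
a = (rₚ + rₐ)/2 = 1.01375 × 10^8 m
Vis-viva: v² = GM (2/r − 1/a)
vₚ² = 1.22 × 10^20 × (6.74536 × 10^-8 − 9.86436 × 10^-9) = 7.02589 × 10^12 m²/s²
vₚ = 2.65064 × 10^6 m/s ≈ 2651 km/s
vₐ² = 1.22 × 10^20 × (1.1554 × 10^-8 − 9.86436 × 10^-9) = 2.06137 × 10^11 m²/s²
vₐ = 454023 m/s ≈ 454 km/s

Final answer: vₚ = 2651 km/s, vₐ = 454 km/s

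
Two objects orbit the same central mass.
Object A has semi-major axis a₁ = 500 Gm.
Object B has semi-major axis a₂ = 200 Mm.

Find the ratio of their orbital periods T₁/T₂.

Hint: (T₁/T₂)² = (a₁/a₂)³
a₁ = 500 Gm = 5 × 10^11 m
a₂ = 200 Mm = 2 × 10^8 m
a₁/a₂ = 2500
T₁/T₂ = (a₁/a₂)^(3/2) = (2500)^1.5 = 125000

Final answer: T₁/T₂ = 1.25 × 10^5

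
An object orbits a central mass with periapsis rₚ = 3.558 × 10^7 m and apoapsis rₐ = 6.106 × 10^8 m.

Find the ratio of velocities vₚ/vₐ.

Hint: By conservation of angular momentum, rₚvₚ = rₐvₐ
rₚ = 3.558 × 10^7 m
rₐ = 6.106 × 10^8 m
rₚvₚ = rₐvₐ  ⇒  vₚ/vₐ = rₐ/rₚ
vₚ/vₐ = (6.106 × 10^8) / (3.558 × 10^7) = 17.1613

Final answer: vₚ/vₐ = 17.16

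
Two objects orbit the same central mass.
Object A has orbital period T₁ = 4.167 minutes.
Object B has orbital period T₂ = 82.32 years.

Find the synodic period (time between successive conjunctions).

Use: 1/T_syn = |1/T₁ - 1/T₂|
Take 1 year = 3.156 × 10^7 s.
T₁ = 4.167 minutes = 250.02 s
T₂ = 82.32 years = 2.59802 × 10^9 s
1/T₁ = 0.00399968 s⁻¹
1/T₂ = 3.84909 × 10^-10 s⁻¹
|1/T₁ − 1/T₂| = 0.00399968 s⁻¹
T_syn = 1 / |1/T₁ − 1/T₂| = 250.02 s ≈ 4.167 minutes

Final answer: T_syn = 4.167 minutes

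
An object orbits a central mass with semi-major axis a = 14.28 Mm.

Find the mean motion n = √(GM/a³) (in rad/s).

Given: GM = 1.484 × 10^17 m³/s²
a = 14.28 Mm = 1.428 × 10^7 m
GM = 1.484 × 10^17 m³/s²
a³ = 2.91195 × 10^21 m³
GM/a³ = (1.484 × 10^17) / (2.91195 × 10^21) = 5.09623 × 10^-5 s⁻²
n = √(GM/a³) = 0.00713879 rad/s ≈ 0.007139 rad/s

Final answer: n = 0.007139 rad/s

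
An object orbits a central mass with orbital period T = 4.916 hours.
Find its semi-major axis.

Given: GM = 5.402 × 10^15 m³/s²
T = 4.916 hours = 17697.6 s
GM = 5.402 × 10^15 m³/s²
Kepler's third law: a³ = GM T² / (4π²)
T² = 3.13205 × 10^8 s²
a³ = (5.402 × 10^15) × (3.13205 × 10^8) / (4π²) = 4.28572 × 10^22 m³
a = (a³)^(1/3) = 3.49952 × 10^7 m ≈ 35 Mm

Final answer: 35 Mm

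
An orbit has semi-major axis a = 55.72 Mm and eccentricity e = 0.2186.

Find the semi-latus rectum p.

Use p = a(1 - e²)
a = 55.72 Mm = 5.572 × 10^7 m
e = 0.2186,  e² = 0.047786,  1 − e² = 0.952214
p = a(1 − e²) = 5.572 × 10^7 m × 0.952214 = 5.30574 × 10^7 m ≈ 53.06 Mm

Final answer: p = 53.06 Mm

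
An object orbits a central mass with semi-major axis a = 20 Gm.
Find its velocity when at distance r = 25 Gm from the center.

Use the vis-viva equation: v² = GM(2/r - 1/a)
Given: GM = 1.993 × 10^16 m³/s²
a = 20 Gm = 2 × 10^10 m
r = 25 Gm = 2.5 × 10^10 m
GM = 1.993 × 10^16 m³/s²
2/r − 1/a = 8 × 10^-11 − 5 × 10^-11 = 3 × 10^-11 m⁻¹
v² = GM (2/r − 1/a) = 597900 m²/s²
v = 773.24 m/s ≈ 773.2 m/s

Final answer: 773.2 m/s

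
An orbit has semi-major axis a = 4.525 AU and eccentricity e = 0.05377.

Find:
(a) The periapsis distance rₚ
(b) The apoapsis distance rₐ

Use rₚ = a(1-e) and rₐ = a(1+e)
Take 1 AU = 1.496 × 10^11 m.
a = 4.525 AU = 6.7694 × 10^11 m
e = 0.05377:  1 − e = 0.94623,  1 + e = 1.05377
(a) rₚ = a(1 − e) = 6.7694 × 10^11 m × 0.94623 = 6.40541 × 10^11 m ≈ 4.282 AU
(b) rₐ = a(1 + e) = 6.7694 × 10^11 m × 1.05377 = 7.13339 × 10^11 m ≈ 4.768 AU

Final answer:
(a) rₚ = 4.282 AU
(b) rₐ = 4.768 AU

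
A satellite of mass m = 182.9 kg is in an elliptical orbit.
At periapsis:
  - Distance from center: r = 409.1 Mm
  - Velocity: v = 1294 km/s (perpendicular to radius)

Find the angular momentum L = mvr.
r = 409.1 Mm = 4.091 × 10^8 m
v = 1294 km/s = 1.294 × 10^6 m/s
vr = 1.294 × 10^6 × 4.091 × 10^8 = 5.29375 × 10^14 m²/s
L = m × vr = 182.9 × 5.29375 × 10^14 = 9.68228 × 10^16 kg·m²/s ≈ 9.682 × 10^16 kg·m²/s

Final answer: L = 9.682 × 10^16 kg·m²/s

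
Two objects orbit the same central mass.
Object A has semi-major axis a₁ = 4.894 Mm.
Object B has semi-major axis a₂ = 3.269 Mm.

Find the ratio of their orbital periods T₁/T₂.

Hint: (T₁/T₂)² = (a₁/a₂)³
a₁ = 4.894 Mm = 4.894 × 10^6 m
a₂ = 3.269 Mm = 3.269 × 10^6 m
a₁/a₂ = 1.49709
T₁/T₂ = (a₁/a₂)^(3/2) = (1.49709)^1.5 = 1.83178

Final answer: T₁/T₂ = 1.832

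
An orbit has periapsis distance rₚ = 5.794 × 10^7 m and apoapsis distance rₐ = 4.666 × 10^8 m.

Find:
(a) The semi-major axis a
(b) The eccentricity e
rₚ = 5.794 × 10^7 m
rₐ = 4.666 × 10^8 m
(a) a = (rₚ + rₐ)/2 = 2.6227 × 10^8 m ≈ 2.623 × 10^8 m
(b) e = (rₐ − rₚ)/(rₐ + rₚ) = (4.0866 × 10^8) / (5.2454 × 10^8) = 0.779083

Final answer:
(a) a = 2.623 × 10^8 m
(b) e = 0.7791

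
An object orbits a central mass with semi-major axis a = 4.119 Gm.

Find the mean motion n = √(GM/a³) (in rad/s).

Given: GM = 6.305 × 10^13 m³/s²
a = 4.119 Gm = 4.119 × 10^9 m
GM = 6.305 × 10^13 m³/s²
a³ = 6.98836 × 10^28 m³
GM/a³ = (6.305 × 10^13) / (6.98836 × 10^28) = 9.02214 × 10^-16 s⁻²
n = √(GM/a³) = 3.00369 × 10^-8 rad/s ≈ 3.004 × 10^-8 rad/s

Final answer: n = 3.004 × 10^-8 rad/s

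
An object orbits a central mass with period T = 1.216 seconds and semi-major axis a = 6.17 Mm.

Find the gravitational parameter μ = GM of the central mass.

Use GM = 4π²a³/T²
T = 1.216 seconds
a = 6.17 Mm = 6.17 × 10^6 m
a³ = 2.34885 × 10^20 m³
T² = 1.47866 s²
GM = 4π² × (2.34885 × 10^20) / 1.47866 = 6.27116 × 10^21 m³/s²
GM ≈ 6.271 × 10^21 m³/s²

Final answer: GM = 6.271 × 10^21 m³/s²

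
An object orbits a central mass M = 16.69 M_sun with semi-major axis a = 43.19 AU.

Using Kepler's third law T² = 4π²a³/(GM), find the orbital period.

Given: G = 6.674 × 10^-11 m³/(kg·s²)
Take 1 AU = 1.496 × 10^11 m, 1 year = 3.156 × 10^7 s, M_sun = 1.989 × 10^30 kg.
M = 16.69 M_sun = 3.31964 × 10^31 kg
GM = G × M = 6.674 × 10^-11 × 3.31964 × 10^31 = 2.21553 × 10^21 m³/s²
a = 43.19 AU = 6.46122 × 10^12 m
a³ = 2.69739 × 10^38 m³
T = 2π √(a³/GM) = 2π √((2.69739 × 10^38) / (2.21553 × 10^21)) = 2π × 3.48926 × 10^8 s
T = 2.19237 × 10^9 s ≈ 69.47 years

Final answer: 69.47 years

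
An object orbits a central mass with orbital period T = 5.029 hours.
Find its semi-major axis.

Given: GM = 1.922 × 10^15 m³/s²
T = 5.029 hours = 18104.4 s
GM = 1.922 × 10^15 m³/s²
Kepler's third law: a³ = GM T² / (4π²)
T² = 3.27769 × 10^8 s²
a³ = (1.922 × 10^15) × (3.27769 × 10^8) / (4π²) = 1.59574 × 10^22 m³
a = (a³)^(1/3) = 2.5176 × 10^7 m ≈ 2.518 × 10^7 m

Final answer: 2.518 × 10^7 m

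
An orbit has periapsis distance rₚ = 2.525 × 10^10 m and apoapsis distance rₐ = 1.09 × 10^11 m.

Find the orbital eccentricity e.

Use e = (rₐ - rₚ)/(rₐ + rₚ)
rₚ = 2.525 × 10^10 m
rₐ = 1.09 × 10^11 m
rₐ − rₚ = 8.375 × 10^10 m
rₐ + rₚ = 1.3425 × 10^11 m
e = (rₐ − rₚ)/(rₐ + rₚ) = 0.623836

Final answer: e = 0.6238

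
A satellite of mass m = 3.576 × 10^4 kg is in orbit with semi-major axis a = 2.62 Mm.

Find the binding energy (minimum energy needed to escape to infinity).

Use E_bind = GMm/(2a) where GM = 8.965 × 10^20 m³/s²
a = 2.62 Mm = 2.62 × 10^6 m
GM = 8.965 × 10^20 m³/s²
m = 3.576 × 10^4 kg
GMm = 8.965 × 10^20 × 35760 = 3.20588 × 10^25 m³·kg/s²
2a = 5.24 × 10^6 m
E_bind = GMm/(2a) = 6.1181 × 10^18 J ≈ 6.118 EJ

Final answer: 6.118 EJ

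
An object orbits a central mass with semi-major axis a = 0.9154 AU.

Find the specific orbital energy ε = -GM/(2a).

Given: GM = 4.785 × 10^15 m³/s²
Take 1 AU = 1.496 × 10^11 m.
a = 0.9154 AU = 1.36944 × 10^11 m
GM = 4.785 × 10^15 m³/s²
2a = 2.73888 × 10^11 m
ε = −GM/(2a) = -17470.7 J/kg ≈ -17.47 kJ/kg

Final answer: -17.47 kJ/kg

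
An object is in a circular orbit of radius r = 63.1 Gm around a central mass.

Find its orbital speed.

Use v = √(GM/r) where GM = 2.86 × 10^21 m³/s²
r = 63.1 Gm = 6.31 × 10^10 m
GM = 2.86 × 10^21 m³/s²
GM/r = (2.86 × 10^21) / (6.31 × 10^10) = 4.53249 × 10^10 m²/s²
v = √(GM/r) = 212896 m/s ≈ 212.9 km/s

Final answer: 212.9 km/s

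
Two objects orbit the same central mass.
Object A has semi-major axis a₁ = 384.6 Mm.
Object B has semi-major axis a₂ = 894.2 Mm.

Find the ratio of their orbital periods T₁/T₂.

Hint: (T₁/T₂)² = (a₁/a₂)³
a₁ = 384.6 Mm = 3.846 × 10^8 m
a₂ = 894.2 Mm = 8.942 × 10^8 m
a₁/a₂ = 0.430105
T₁/T₂ = (a₁/a₂)^(3/2) = (0.430105)^1.5 = 0.282073

Final answer: T₁/T₂ = 0.2821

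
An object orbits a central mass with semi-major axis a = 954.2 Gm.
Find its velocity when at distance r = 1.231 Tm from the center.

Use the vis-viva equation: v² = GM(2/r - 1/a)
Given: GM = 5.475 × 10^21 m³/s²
a = 954.2 Gm = 9.542 × 10^11 m
r = 1.231 Tm = 1.231 × 10^12 m
GM = 5.475 × 10^21 m³/s²
2/r − 1/a = 1.6247 × 10^-12 − 1.048 × 10^-12 = 5.76697 × 10^-13 m⁻¹
v² = GM (2/r − 1/a) = 3.15742 × 10^9 m²/s²
v = 56190.9 m/s ≈ 56.19 km/s

Final answer: 56.19 km/s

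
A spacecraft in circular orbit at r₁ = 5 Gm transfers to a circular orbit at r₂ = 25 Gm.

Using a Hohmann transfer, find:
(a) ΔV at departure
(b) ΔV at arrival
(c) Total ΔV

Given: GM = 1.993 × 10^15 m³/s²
r₁ = 5 Gm = 5 × 10^9 m
r₂ = 25 Gm = 2.5 × 10^10 m
GM = 1.993 × 10^15 m³/s²
Transfer ellipse: a_t = (r₁ + r₂)/2 = 1.5 × 10^10 m
Circular speed at r₁: v₁ = √(GM/r₁) = 631.348 m/s
Transfer speed at r₁ (periapsis): v₁ₜ = √(GM(2/r₁ − 1/a_t)) = 815.066 m/s
(a) ΔV₁ = v₁ₜ − v₁ = 183.719 m/s ≈ 183.7 m/s
Circular speed at r₂: v₂ = √(GM/r₂) = 282.347 m/s
Transfer speed at r₂ (apoapsis): v₂ₜ = √(GM(2/r₂ − 1/a_t)) = 163.013 m/s
(b) ΔV₂ = v₂ − v₂ₜ = 119.334 m/s ≈ 119.3 m/s
(c) ΔV_total = ΔV₁ + ΔV₂ = 303.053 m/s ≈ 303.1 m/s

Final answer:
(a) ΔV₁ = 183.7 m/s
(b) ΔV₂ = 119.3 m/s
(c) ΔV_total = 303.1 m/s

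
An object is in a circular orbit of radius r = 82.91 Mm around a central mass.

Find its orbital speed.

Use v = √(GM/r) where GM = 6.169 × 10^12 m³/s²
r = 82.91 Mm = 8.291 × 10^7 m
GM = 6.169 × 10^12 m³/s²
GM/r = (6.169 × 10^12) / (8.291 × 10^7) = 74406 m²/s²
v = √(GM/r) = 272.775 m/s ≈ 272.8 m/s

Final answer: 272.8 m/s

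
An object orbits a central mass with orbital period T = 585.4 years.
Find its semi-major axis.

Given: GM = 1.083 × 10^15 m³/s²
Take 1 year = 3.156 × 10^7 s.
T = 585.4 years = 1.84752 × 10^10 s
GM = 1.083 × 10^15 m³/s²
Kepler's third law: a³ = GM T² / (4π²)
T² = 3.41334 × 10^20 s²
a³ = (1.083 × 10^15) × (3.41334 × 10^20) / (4π²) = 9.36371 × 10^33 m³
a = (a³)^(1/3) = 2.10774 × 10^11 m ≈ 210.8 Gm

Final answer: 210.8 Gm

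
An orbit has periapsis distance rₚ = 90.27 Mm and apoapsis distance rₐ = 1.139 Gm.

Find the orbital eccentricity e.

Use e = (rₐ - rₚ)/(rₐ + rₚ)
rₚ = 90.27 Mm = 9.027 × 10^7 m
rₐ = 1.139 Gm = 1.139 × 10^9 m
rₐ − rₚ = 1.04873 × 10^9 m
rₐ + rₚ = 1.22927 × 10^9 m
e = (rₐ − rₚ)/(rₐ + rₚ) = 0.853132

Final answer: e = 0.8531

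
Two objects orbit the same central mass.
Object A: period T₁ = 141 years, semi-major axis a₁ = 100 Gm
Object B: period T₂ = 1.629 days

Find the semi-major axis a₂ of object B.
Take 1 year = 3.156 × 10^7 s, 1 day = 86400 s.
T₁ = 141 years = 4.44996 × 10^9 s
T₂ = 1.629 days = 140746 s
a₁ = 100 Gm = 1 × 10^11 m
Kepler's third law: (T₂/T₁)² = (a₂/a₁)³  ⇒  a₂ = a₁ (T₂/T₁)^(2/3)
T₂/T₁ = 3.16285 × 10^-5
(T₂/T₁)^(2/3) = 0.00100012
a₂ = 1 × 10^11 m × 0.00100012 = 1.00012 × 10^8 m ≈ 100 Mm

Final answer: a₂ = 100 Mm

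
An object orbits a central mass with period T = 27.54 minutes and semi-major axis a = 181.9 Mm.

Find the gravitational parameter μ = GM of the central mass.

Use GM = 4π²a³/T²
T = 27.54 minutes = 1652.4 s
a = 181.9 Mm = 1.819 × 10^8 m
a³ = 6.01864 × 10^24 m³
T² = 2.73043 × 10^6 s²
GM = 4π² × (6.01864 × 10^24) / (2.73043 × 10^6) = 8.70217 × 10^19 m³/s²
GM ≈ 8.702 × 10^19 m³/s²

Final answer: GM = 8.702 × 10^19 m³/s²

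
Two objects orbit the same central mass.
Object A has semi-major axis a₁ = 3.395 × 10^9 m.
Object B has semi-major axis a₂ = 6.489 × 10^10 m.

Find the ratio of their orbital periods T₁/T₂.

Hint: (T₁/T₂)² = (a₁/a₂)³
a₁ = 3.395 × 10^9 m
a₂ = 6.489 × 10^10 m
a₁/a₂ = 0.0523193
T₁/T₂ = (a₁/a₂)^(3/2) = (0.0523193)^1.5 = 0.0119672

Final answer: T₁/T₂ = 0.01197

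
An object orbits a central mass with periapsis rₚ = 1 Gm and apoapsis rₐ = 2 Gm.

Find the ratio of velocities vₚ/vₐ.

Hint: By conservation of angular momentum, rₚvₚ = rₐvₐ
rₚ = 1 Gm = 1 × 10^9 m
rₐ = 2 Gm = 2 × 10^9 m
rₚvₚ = rₐvₐ  ⇒  vₚ/vₐ = rₐ/rₚ
vₚ/vₐ = (2 × 10^9) / (1 × 10^9) = 2

Final answer: vₚ/vₐ = 2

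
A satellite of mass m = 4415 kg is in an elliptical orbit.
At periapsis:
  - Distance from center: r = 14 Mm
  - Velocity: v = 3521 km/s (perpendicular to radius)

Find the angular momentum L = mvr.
r = 14 Mm = 1.4 × 10^7 m
v = 3521 km/s = 3.521 × 10^6 m/s
vr = 3.521 × 10^6 × 1.4 × 10^7 = 4.9294 × 10^13 m²/s
L = m × vr = 4415 × 4.9294 × 10^13 = 2.17633 × 10^17 kg·m²/s ≈ 2.176 × 10^17 kg·m²/s

Final answer: L = 2.176 × 10^17 kg·m²/s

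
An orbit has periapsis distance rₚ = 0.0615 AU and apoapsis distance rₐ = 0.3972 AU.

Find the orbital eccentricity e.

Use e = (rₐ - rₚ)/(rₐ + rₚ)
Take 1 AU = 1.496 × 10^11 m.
rₚ = 0.0615 AU = 9.2004 × 10^9 m
rₐ = 0.3972 AU = 5.94211 × 10^10 m
rₐ − rₚ = 5.02207 × 10^10 m
rₐ + rₚ = 6.86215 × 10^10 m
e = (rₐ − rₚ)/(rₐ + rₚ) = 0.731851

Final answer: e = 0.7319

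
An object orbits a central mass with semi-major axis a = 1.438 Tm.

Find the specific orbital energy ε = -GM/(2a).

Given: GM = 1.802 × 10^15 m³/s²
a = 1.438 Tm = 1.438 × 10^12 m
GM = 1.802 × 10^15 m³/s²
2a = 2.876 × 10^12 m
ε = −GM/(2a) = -626.565 J/kg ≈ -626.6 J/kg

Final answer: -626.6 J/kg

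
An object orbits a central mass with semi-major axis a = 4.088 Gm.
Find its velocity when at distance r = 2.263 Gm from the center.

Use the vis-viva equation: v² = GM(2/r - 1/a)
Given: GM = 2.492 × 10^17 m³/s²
a = 4.088 Gm = 4.088 × 10^9 m
r = 2.263 Gm = 2.263 × 10^9 m
GM = 2.492 × 10^17 m³/s²
2/r − 1/a = 8.83783 × 10^-10 − 2.44618 × 10^-10 = 6.39164 × 10^-10 m⁻¹
v² = GM (2/r − 1/a) = 1.5928 × 10^8 m²/s²
v = 12620.6 m/s ≈ 12.62 km/s

Final answer: 12.62 km/s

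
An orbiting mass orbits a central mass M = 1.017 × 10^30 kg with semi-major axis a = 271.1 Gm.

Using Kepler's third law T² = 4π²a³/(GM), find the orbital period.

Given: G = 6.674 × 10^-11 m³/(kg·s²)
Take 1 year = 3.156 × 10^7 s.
M = 1.017 × 10^30 kg
GM = G × M = 6.674 × 10^-11 × 1.017 × 10^30 = 6.78746 × 10^19 m³/s²
a = 271.1 Gm = 2.711 × 10^11 m
a³ = 1.99246 × 10^34 m³
T = 2π √(a³/GM) = 2π √((1.99246 × 10^34) / (6.78746 × 10^19)) = 2π × 1.71333 × 10^7 s
T = 1.07652 × 10^8 s ≈ 3.411 years

Final answer: 3.411 years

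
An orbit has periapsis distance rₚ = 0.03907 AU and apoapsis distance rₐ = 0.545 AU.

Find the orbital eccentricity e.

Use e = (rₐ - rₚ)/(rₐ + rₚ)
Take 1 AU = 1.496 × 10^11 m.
rₚ = 0.03907 AU = 5.84487 × 10^9 m
rₐ = 0.545 AU = 8.1532 × 10^10 m
rₐ − rₚ = 7.56871 × 10^10 m
rₐ + rₚ = 8.73769 × 10^10 m
e = (rₐ − rₚ)/(rₐ + rₚ) = 0.866215

Final answer: e = 0.8662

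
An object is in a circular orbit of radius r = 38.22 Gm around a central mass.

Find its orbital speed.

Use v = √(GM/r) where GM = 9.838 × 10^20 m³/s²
r = 38.22 Gm = 3.822 × 10^10 m
GM = 9.838 × 10^20 m³/s²
GM/r = (9.838 × 10^20) / (3.822 × 10^10) = 2.57405 × 10^10 m²/s²
v = √(GM/r) = 160438 m/s ≈ 160.4 km/s

Final answer: 160.4 km/s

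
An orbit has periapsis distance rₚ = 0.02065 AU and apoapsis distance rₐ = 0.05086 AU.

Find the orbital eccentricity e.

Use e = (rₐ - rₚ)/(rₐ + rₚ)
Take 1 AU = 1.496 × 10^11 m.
rₚ = 0.02065 AU = 3.08924 × 10^9 m
rₐ = 0.05086 AU = 7.60866 × 10^9 m
rₐ − rₚ = 4.51942 × 10^9 m
rₐ + rₚ = 1.06979 × 10^10 m
e = (rₐ − rₚ)/(rₐ + rₚ) = 0.422458

Final answer: e = 0.4225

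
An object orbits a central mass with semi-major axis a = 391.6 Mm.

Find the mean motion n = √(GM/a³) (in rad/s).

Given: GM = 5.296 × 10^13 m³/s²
a = 391.6 Mm = 3.916 × 10^8 m
GM = 5.296 × 10^13 m³/s²
a³ = 6.00521 × 10^25 m³
GM/a³ = (5.296 × 10^13) / (6.00521 × 10^25) = 8.81901 × 10^-13 s⁻²
n = √(GM/a³) = 9.39096 × 10^-7 rad/s ≈ 9.391 × 10^-7 rad/s

Final answer: n = 9.391 × 10^-7 rad/s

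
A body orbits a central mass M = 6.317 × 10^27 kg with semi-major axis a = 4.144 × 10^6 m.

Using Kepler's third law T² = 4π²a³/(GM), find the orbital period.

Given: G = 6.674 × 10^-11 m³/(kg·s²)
M = 6.317 × 10^27 kg
GM = G × M = 6.674 × 10^-11 × 6.317 × 10^27 = 4.21597 × 10^17 m³/s²
a = 4.144 × 10^6 m
a³ = 7.11638 × 10^19 m³
T = 2π √(a³/GM) = 2π √((7.11638 × 10^19) / (4.21597 × 10^17)) = 2π × 12.9922 s
T = 81.6321 s ≈ 1.361 minutes

Final answer: 1.361 minutes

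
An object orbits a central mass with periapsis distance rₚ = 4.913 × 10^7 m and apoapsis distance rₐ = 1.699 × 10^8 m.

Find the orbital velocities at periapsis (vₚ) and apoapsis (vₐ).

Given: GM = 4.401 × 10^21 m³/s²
rₚ = 4.913 × 10^7 m
rₐ = 1.699 × 10^8 m
GM = 4.401 × 10^21 m³/s²
a = (rₚ + rₐ)/2 = 1.09515 × 10^8 m
Vis-viva: v² = GM (2/r − 1/a)
vₚ² = 4.401 × 10^21 × (4.07083 × 10^-8 − 9.13117 × 10^-9) = 1.38971 × 10^14 m²/s²
vₚ = 1.17886 × 10^7 m/s ≈ 1.179 × 10^4 km/s
vₐ² = 4.401 × 10^21 × (1.17716 × 10^-8 − 9.13117 × 10^-9) = 1.16207 × 10^13 m²/s²
vₐ = 3.40891 × 10^6 m/s ≈ 3409 km/s

Final answer: vₚ = 1.179 × 10^4 km/s, vₐ = 3409 km/s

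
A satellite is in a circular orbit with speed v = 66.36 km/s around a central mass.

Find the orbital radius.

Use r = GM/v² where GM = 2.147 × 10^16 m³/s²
v = 66.36 km/s = 66360 m/s
GM = 2.147 × 10^16 m³/s²
v² = 4.40365 × 10^9 m²/s²
r = GM/v² = (2.147 × 10^16) / (4.40365 × 10^9) = 4.8755 × 10^6 m ≈ 4.876 Mm

Final answer: 4.876 Mm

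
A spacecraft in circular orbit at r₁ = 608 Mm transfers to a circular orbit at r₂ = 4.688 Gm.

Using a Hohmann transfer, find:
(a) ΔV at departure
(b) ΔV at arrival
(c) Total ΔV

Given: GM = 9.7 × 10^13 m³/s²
r₁ = 608 Mm = 6.08 × 10^8 m
r₂ = 4.688 Gm = 4.688 × 10^9 m
GM = 9.7 × 10^13 m³/s²
Transfer ellipse: a_t = (r₁ + r₂)/2 = 2.648 × 10^9 m
Circular speed at r₁: v₁ = √(GM/r₁) = 399.424 m/s
Transfer speed at r₁ (periapsis): v₁ₜ = √(GM(2/r₁ − 1/a_t)) = 531.458 m/s
(a) ΔV₁ = v₁ₜ − v₁ = 132.034 m/s ≈ 132 m/s
Circular speed at r₂: v₂ = √(GM/r₂) = 143.844 m/s
Transfer speed at r₂ (apoapsis): v₂ₜ = √(GM(2/r₂ − 1/a_t)) = 68.9263 m/s
(b) ΔV₂ = v₂ − v₂ₜ = 74.9178 m/s ≈ 74.92 m/s
(c) ΔV_total = ΔV₁ + ΔV₂ = 206.952 m/s ≈ 207 m/s

Final answer:
(a) ΔV₁ = 132 m/s
(b) ΔV₂ = 74.92 m/s
(c) ΔV_total = 207 m/s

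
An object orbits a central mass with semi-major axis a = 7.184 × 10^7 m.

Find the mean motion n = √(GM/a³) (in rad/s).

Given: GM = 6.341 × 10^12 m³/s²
a = 7.184 × 10^7 m
GM = 6.341 × 10^12 m³/s²
a³ = 3.70765 × 10^23 m³
GM/a³ = (6.341 × 10^12) / (3.70765 × 10^23) = 1.71025 × 10^-11 s⁻²
n = √(GM/a³) = 4.13551 × 10^-6 rad/s ≈ 4.136 × 10^-6 rad/s

Final answer: n = 4.136 × 10^-6 rad/s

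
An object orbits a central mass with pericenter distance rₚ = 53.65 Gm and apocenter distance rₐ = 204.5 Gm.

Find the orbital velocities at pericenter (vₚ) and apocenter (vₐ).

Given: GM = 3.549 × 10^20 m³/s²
rₚ = 53.65 Gm = 5.365 × 10^10 m
rₐ = 204.5 Gm = 2.045 × 10^11 m
GM = 3.549 × 10^20 m³/s²
a = (rₚ + rₐ)/2 = 1.29075 × 10^11 m
Vis-viva: v² = GM (2/r − 1/a)
vₚ² = 3.549 × 10^20 × (3.72787 × 10^-11 − 7.74743 × 10^-12) = 1.04806 × 10^10 m²/s²
vₚ = 102375 m/s ≈ 102.4 km/s
vₐ² = 3.549 × 10^20 × (9.77995 × 10^-12 − 7.74743 × 10^-12) = 7.2134 × 10^8 m²/s²
vₐ = 26857.8 m/s ≈ 26.86 km/s

Final answer: vₚ = 102.4 km/s, vₐ = 26.86 km/s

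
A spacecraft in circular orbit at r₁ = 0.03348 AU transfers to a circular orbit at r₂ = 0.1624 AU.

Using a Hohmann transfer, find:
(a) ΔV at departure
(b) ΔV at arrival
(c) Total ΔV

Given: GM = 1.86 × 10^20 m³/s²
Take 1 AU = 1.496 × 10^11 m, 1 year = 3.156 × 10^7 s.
r₁ = 0.03348 AU = 5.00861 × 10^9 m
r₂ = 0.1624 AU = 2.4295 × 10^10 m
GM = 1.86 × 10^20 m³/s²
Transfer ellipse: a_t = (r₁ + r₂)/2 = 1.46518 × 10^10 m
Circular speed at r₁: v₁ = √(GM/r₁) = 192707 m/s
Transfer speed at r₁ (periapsis): v₁ₜ = √(GM(2/r₁ − 1/a_t)) = 248148 m/s
(a) ΔV₁ = v₁ₜ − v₁ = 55440.9 m/s ≈ 11.7 AU/year
Circular speed at r₂: v₂ = √(GM/r₂) = 87497.9 m/s
Transfer speed at r₂ (apoapsis): v₂ₜ = √(GM(2/r₂ − 1/a_t)) = 51157.6 m/s
(b) ΔV₂ = v₂ − v₂ₜ = 36340.3 m/s ≈ 7.666 AU/year
(c) ΔV_total = ΔV₁ + ΔV₂ = 91781.2 m/s ≈ 19.36 AU/year

Final answer:
(a) ΔV₁ = 11.7 AU/year
(b) ΔV₂ = 7.666 AU/year
(c) ΔV_total = 19.36 AU/year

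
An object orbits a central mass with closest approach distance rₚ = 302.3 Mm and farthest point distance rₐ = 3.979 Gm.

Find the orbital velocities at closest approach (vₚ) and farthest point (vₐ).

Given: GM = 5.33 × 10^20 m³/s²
rₚ = 302.3 Mm = 3.023 × 10^8 m
rₐ = 3.979 Gm = 3.979 × 10^9 m
GM = 5.33 × 10^20 m³/s²
a = (rₚ + rₐ)/2 = 2.14065 × 10^9 m
Vis-viva: v² = GM (2/r − 1/a)
vₚ² = 5.33 × 10^20 × (6.61594 × 10^-9 − 4.67148 × 10^-10) = 3.27731 × 10^12 m²/s²
vₚ = 1.81033 × 10^6 m/s ≈ 1810 km/s
vₐ² = 5.33 × 10^20 × (5.02639 × 10^-10 − 4.67148 × 10^-10) = 1.89167 × 10^10 m²/s²
vₐ = 137538 m/s ≈ 137.5 km/s

Final answer: vₚ = 1810 km/s, vₐ = 137.5 km/s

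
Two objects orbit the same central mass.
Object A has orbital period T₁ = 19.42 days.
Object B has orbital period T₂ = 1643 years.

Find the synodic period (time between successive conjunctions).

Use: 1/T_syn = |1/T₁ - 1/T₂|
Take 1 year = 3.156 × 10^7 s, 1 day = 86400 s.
T₁ = 19.42 days = 1.67789 × 10^6 s
T₂ = 1643 years = 5.18531 × 10^10 s
1/T₁ = 5.95987 × 10^-7 s⁻¹
1/T₂ = 1.92853 × 10^-11 s⁻¹
|1/T₁ − 1/T₂| = 5.95968 × 10^-7 s⁻¹
T_syn = 1 / |1/T₁ − 1/T₂| = 1.67794 × 10^6 s ≈ 19.42 days

Final answer: T_syn = 19.42 days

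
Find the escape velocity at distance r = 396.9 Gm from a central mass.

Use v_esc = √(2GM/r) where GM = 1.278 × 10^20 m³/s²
r = 396.9 Gm = 3.969 × 10^11 m
GM = 1.278 × 10^20 m³/s²
2GM/r = 2 × (1.278 × 10^20) / (3.969 × 10^11) = 6.43991 × 10^8 m²/s²
v_esc = √(2GM/r) = 25377 m/s ≈ 25.38 km/s

Final answer: 25.38 km/s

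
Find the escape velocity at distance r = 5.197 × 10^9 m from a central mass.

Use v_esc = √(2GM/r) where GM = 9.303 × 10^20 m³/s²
r = 5.197 × 10^9 m
GM = 9.303 × 10^20 m³/s²
2GM/r = 2 × (9.303 × 10^20) / (5.197 × 10^9) = 3.58014 × 10^11 m²/s²
v_esc = √(2GM/r) = 598343 m/s ≈ 598.3 km/s

Final answer: 598.3 km/s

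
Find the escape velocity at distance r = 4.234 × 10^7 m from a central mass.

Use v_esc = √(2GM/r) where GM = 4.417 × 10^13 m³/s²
r = 4.234 × 10^7 m
GM = 4.417 × 10^13 m³/s²
2GM/r = 2 × (4.417 × 10^13) / (4.234 × 10^7) = 2.08644 × 10^6 m²/s²
v_esc = √(2GM/r) = 1444.45 m/s ≈ 1.444 km/s

Final answer: 1.444 km/s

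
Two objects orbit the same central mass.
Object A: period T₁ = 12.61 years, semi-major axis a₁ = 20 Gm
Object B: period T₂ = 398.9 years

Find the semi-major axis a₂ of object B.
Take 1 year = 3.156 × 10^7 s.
T₁ = 12.61 years = 3.97972 × 10^8 s
T₂ = 398.9 years = 1.25893 × 10^10 s
a₁ = 20 Gm = 2 × 10^10 m
Kepler's third law: (T₂/T₁)² = (a₂/a₁)³  ⇒  a₂ = a₁ (T₂/T₁)^(2/3)
T₂/T₁ = 31.6336
(T₂/T₁)^(2/3) = 10.0023
a₂ = 2 × 10^10 m × 10.0023 = 2.00046 × 10^11 m ≈ 200 Gm

Final answer: a₂ = 200 Gm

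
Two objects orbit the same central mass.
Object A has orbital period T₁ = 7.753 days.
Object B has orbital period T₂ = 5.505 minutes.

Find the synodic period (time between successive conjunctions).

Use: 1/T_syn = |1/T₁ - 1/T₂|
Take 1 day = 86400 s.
T₁ = 7.753 days = 669859 s
T₂ = 5.505 minutes = 330.3 s
1/T₁ = 1.49285 × 10^-6 s⁻¹
1/T₂ = 0.00302755 s⁻¹
|1/T₁ − 1/T₂| = 0.00302606 s⁻¹
T_syn = 1 / |1/T₁ − 1/T₂| = 330.463 s ≈ 5.508 minutes

Final answer: T_syn = 5.508 minutes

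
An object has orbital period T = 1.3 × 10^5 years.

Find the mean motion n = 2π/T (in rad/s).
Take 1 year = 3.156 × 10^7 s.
T = 1.3 × 10^5 years = 4.1028 × 10^12 s
n = 2π / (4.1028 × 10^12 s) = 1.53144 × 10^-12 rad/s ≈ 1.531 × 10^-12 rad/s

Final answer: n = 1.531 × 10^-12 rad/s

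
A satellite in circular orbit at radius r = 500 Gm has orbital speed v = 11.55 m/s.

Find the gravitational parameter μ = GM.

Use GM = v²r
r = 500 Gm = 5 × 10^11 m
v = 11.55 m/s
v² = 133.403 m²/s²
GM = v²r = 133.403 × 5 × 10^11 = 6.67012 × 10^13 m³/s²
GM ≈ 6.67 × 10^13 m³/s²

Final answer: GM = 6.67 × 10^13 m³/s²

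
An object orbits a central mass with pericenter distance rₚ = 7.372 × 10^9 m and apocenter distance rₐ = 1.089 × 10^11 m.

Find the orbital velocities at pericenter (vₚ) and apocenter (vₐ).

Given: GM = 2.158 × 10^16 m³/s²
rₚ = 7.372 × 10^9 m
rₐ = 1.089 × 10^11 m
GM = 2.158 × 10^16 m³/s²
a = (rₚ + rₐ)/2 = 5.8136 × 10^10 m
Vis-viva: v² = GM (2/r − 1/a)
vₚ² = 2.158 × 10^16 × (2.71297 × 10^-10 − 1.7201 × 10^-11) = 5.48339 × 10^6 m²/s²
vₚ = 2341.66 m/s ≈ 2.342 km/s
vₐ² = 2.158 × 10^16 × (1.83655 × 10^-11 − 1.7201 × 10^-11) = 25128.3 m²/s²
vₐ = 158.519 m/s ≈ 158.5 m/s

Final answer: vₚ = 2.342 km/s, vₐ = 158.5 m/s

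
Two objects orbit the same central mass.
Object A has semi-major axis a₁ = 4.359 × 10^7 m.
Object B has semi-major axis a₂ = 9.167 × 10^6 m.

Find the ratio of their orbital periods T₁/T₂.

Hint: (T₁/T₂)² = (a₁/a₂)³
a₁ = 4.359 × 10^7 m
a₂ = 9.167 × 10^6 m
a₁/a₂ = 4.7551
T₁/T₂ = (a₁/a₂)^(3/2) = (4.7551)^1.5 = 10.3691

Final answer: T₁/T₂ = 10.37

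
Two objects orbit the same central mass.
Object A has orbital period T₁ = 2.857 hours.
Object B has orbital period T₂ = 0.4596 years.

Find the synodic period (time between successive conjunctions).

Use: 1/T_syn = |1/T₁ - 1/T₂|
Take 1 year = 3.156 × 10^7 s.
T₁ = 2.857 hours = 10285.2 s
T₂ = 0.4596 years = 1.4505 × 10^7 s
1/T₁ = 9.72271 × 10^-5 s⁻¹
1/T₂ = 6.89419 × 10^-8 s⁻¹
|1/T₁ − 1/T₂| = 9.71581 × 10^-5 s⁻¹
T_syn = 1 / |1/T₁ − 1/T₂| = 10292.5 s ≈ 2.859 hours

Final answer: T_syn = 2.859 hours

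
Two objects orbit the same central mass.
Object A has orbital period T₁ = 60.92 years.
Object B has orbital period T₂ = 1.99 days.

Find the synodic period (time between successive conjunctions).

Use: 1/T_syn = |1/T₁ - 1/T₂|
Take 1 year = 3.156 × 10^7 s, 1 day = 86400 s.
T₁ = 60.92 years = 1.92264 × 10^9 s
T₂ = 1.99 days = 171936 s
1/T₁ = 5.20119 × 10^-10 s⁻¹
1/T₂ = 5.81612 × 10^-6 s⁻¹
|1/T₁ − 1/T₂| = 5.8156 × 10^-6 s⁻¹
T_syn = 1 / |1/T₁ − 1/T₂| = 171951 s ≈ 1.99 days

Final answer: T_syn = 1.99 days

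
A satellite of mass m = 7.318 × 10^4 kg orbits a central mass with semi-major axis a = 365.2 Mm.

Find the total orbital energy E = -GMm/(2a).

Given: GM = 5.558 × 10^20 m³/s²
a = 365.2 Mm = 3.652 × 10^8 m
GM = 5.558 × 10^20 m³/s²
2a = 7.304 × 10^8 m
GMm = 5.558 × 10^20 × 73180 = 4.06734 × 10^25 m³·kg/s²
E = −GMm/(2a) = -5.56865 × 10^16 J ≈ -55.69 PJ

Final answer: -55.69 PJ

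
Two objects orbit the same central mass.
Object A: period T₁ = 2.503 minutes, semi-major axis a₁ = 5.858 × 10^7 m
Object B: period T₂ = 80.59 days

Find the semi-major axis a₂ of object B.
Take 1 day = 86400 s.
T₁ = 2.503 minutes = 150.18 s
T₂ = 80.59 days = 6.96298 × 10^6 s
a₁ = 5.858 × 10^7 m
Kepler's third law: (T₂/T₁)² = (a₂/a₁)³  ⇒  a₂ = a₁ (T₂/T₁)^(2/3)
T₂/T₁ = 46364.2
(T₂/T₁)^(2/3) = 1290.59
a₂ = 5.858 × 10^7 m × 1290.59 = 7.56028 × 10^10 m ≈ 7.56 × 10^10 m

Final answer: a₂ = 7.56 × 10^10 m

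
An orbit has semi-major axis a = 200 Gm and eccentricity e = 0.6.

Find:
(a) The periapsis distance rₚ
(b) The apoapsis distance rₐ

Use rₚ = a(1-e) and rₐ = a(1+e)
a = 200 Gm = 2 × 10^11 m
e = 0.6:  1 − e = 0.4,  1 + e = 1.6
(a) rₚ = a(1 − e) = 2 × 10^11 m × 0.4 = 8 × 10^10 m ≈ 80 Gm
(b) rₐ = a(1 + e) = 2 × 10^11 m × 1.6 = 3.2 × 10^11 m ≈ 320 Gm

Final answer:
(a) rₚ = 80 Gm
(b) rₐ = 320 Gm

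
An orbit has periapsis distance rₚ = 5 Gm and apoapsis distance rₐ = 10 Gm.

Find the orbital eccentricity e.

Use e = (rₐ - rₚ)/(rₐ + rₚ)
rₚ = 5 Gm = 5 × 10^9 m
rₐ = 10 Gm = 1 × 10^10 m
rₐ − rₚ = 5 × 10^9 m
rₐ + rₚ = 1.5 × 10^10 m
e = (rₐ − rₚ)/(rₐ + rₚ) = 0.333333

Final answer: e = 0.3333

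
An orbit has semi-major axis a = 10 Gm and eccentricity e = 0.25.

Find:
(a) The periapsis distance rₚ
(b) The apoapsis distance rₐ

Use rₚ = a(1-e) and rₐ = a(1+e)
a = 10 Gm = 1 × 10^10 m
e = 0.25:  1 − e = 0.75,  1 + e = 1.25
(a) rₚ = a(1 − e) = 1 × 10^10 m × 0.75 = 7.5 × 10^9 m ≈ 7.5 Gm
(b) rₐ = a(1 + e) = 1 × 10^10 m × 1.25 = 1.25 × 10^10 m ≈ 12.5 Gm

Final answer:
(a) rₚ = 7.5 Gm
(b) rₐ = 12.5 Gm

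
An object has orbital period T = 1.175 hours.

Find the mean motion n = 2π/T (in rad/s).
T = 1.175 hours = 4230 s
n = 2π / 4230 s = 0.00148539 rad/s ≈ 0.001485 rad/s

Final answer: n = 0.001485 rad/s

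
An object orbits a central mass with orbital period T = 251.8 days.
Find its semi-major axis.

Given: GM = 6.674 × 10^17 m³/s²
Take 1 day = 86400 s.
T = 251.8 days = 2.17555 × 10^7 s
GM = 6.674 × 10^17 m³/s²
Kepler's third law: a³ = GM T² / (4π²)
T² = 4.73303 × 10^14 s²
a³ = (6.674 × 10^17) × (4.73303 × 10^14) / (4π²) = 8.00139 × 10^30 m³
a = (a³)^(1/3) = 2.00012 × 10^10 m ≈ 20 Gm

Final answer: 20 Gm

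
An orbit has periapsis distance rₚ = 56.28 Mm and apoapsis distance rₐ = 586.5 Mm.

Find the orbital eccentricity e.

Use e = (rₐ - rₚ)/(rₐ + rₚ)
rₚ = 56.28 Mm = 5.628 × 10^7 m
rₐ = 586.5 Mm = 5.865 × 10^8 m
rₐ − rₚ = 5.3022 × 10^8 m
rₐ + rₚ = 6.4278 × 10^8 m
e = (rₐ − rₚ)/(rₐ + rₚ) = 0.824886

Final answer: e = 0.8249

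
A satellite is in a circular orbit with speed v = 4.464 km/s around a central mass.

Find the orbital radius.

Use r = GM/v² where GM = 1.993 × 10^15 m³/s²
v = 4.464 km/s = 4464 m/s
GM = 1.993 × 10^15 m³/s²
v² = 1.99273 × 10^7 m²/s²
r = GM/v² = (1.993 × 10^15) / (1.99273 × 10^7) = 1.00014 × 10^8 m ≈ 100 Mm

Final answer: 100 Mm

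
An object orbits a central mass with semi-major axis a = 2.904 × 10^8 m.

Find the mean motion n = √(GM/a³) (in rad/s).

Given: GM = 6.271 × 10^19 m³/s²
a = 2.904 × 10^8 m
GM = 6.271 × 10^19 m³/s²
a³ = 2.44901 × 10^25 m³
GM/a³ = (6.271 × 10^19) / (2.44901 × 10^25) = 2.56063 × 10^-6 s⁻²
n = √(GM/a³) = 0.0016002 rad/s ≈ 0.0016 rad/s

Final answer: n = 0.0016 rad/s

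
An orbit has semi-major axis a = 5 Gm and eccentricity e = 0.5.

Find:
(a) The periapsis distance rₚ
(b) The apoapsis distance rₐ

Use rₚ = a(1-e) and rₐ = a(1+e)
a = 5 Gm = 5 × 10^9 m
e = 0.5:  1 − e = 0.5,  1 + e = 1.5
(a) rₚ = a(1 − e) = 5 × 10^9 m × 0.5 = 2.5 × 10^9 m ≈ 2.5 Gm
(b) rₐ = a(1 + e) = 5 × 10^9 m × 1.5 = 7.5 × 10^9 m ≈ 7.5 Gm

Final answer:
(a) rₚ = 2.5 Gm
(b) rₐ = 7.5 Gm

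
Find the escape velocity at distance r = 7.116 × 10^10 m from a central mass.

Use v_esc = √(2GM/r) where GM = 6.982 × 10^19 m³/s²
r = 7.116 × 10^10 m
GM = 6.982 × 10^19 m³/s²
2GM/r = 2 × (6.982 × 10^19) / (7.116 × 10^10) = 1.96234 × 10^9 m²/s²
v_esc = √(2GM/r) = 44298.3 m/s ≈ 44.3 km/s

Final answer: 44.3 km/s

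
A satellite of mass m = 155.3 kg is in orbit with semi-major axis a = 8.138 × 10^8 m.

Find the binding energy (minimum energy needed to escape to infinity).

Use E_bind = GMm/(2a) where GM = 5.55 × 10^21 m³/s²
a = 8.138 × 10^8 m
GM = 5.55 × 10^21 m³/s²
m = 155.3 kg
GMm = 5.55 × 10^21 × 155.3 = 8.61915 × 10^23 m³·kg/s²
2a = 1.6276 × 10^9 m
E_bind = GMm/(2a) = 5.29562 × 10^14 J ≈ 529.6 TJ

Final answer: 529.6 TJ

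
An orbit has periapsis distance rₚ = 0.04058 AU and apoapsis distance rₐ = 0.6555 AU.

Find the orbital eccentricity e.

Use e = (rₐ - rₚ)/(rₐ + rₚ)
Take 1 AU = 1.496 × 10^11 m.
rₚ = 0.04058 AU = 6.07077 × 10^9 m
rₐ = 0.6555 AU = 9.80628 × 10^10 m
rₐ − rₚ = 9.1992 × 10^10 m
rₐ + rₚ = 1.04134 × 10^11 m
e = (rₐ − rₚ)/(rₐ + rₚ) = 0.883404

Final answer: e = 0.8834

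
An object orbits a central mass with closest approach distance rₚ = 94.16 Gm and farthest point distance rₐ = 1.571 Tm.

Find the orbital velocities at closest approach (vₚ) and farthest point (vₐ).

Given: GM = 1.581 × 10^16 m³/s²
rₚ = 94.16 Gm = 9.416 × 10^10 m
rₐ = 1.571 Tm = 1.571 × 10^12 m
GM = 1.581 × 10^16 m³/s²
a = (rₚ + rₐ)/2 = 8.3258 × 10^11 m
Vis-viva: v² = GM (2/r − 1/a)
vₚ² = 1.581 × 10^16 × (2.12404 × 10^-11 − 1.20109 × 10^-12) = 316822 m²/s²
vₚ = 562.87 m/s ≈ 562.9 m/s
vₐ² = 1.581 × 10^16 × (1.27307 × 10^-12 − 1.20109 × 10^-12) = 1138.14 m²/s²
vₐ = 33.7363 m/s ≈ 33.74 m/s

Final answer: vₚ = 562.9 m/s, vₐ = 33.74 m/s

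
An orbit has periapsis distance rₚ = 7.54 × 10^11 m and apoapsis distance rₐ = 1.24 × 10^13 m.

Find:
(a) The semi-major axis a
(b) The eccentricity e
rₚ = 7.54 × 10^11 m
rₐ = 1.24 × 10^13 m
(a) a = (rₚ + rₐ)/2 = 6.577 × 10^12 m ≈ 6.577 × 10^12 m
(b) e = (rₐ − rₚ)/(rₐ + rₚ) = (1.1646 × 10^13) / (1.3154 × 10^13) = 0.885358

Final answer:
(a) a = 6.577 × 10^12 m
(b) e = 0.8854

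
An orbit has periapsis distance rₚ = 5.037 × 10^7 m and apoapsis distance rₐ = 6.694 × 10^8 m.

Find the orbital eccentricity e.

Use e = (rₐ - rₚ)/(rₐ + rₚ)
rₚ = 5.037 × 10^7 m
rₐ = 6.694 × 10^8 m
rₐ − rₚ = 6.1903 × 10^8 m
rₐ + rₚ = 7.1977 × 10^8 m
e = (rₐ − rₚ)/(rₐ + rₚ) = 0.860039

Final answer: e = 0.86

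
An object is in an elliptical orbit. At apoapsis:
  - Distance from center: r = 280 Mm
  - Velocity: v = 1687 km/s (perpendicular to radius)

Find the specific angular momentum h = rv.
r = 280 Mm = 2.8 × 10^8 m
v = 1687 km/s = 1.687 × 10^6 m/s
h = rv = 2.8 × 10^8 × 1.687 × 10^6 = 4.7236 × 10^14 m²/s ≈ 4.724 × 10^14 m²/s

Final answer: h = 4.724 × 10^14 m²/s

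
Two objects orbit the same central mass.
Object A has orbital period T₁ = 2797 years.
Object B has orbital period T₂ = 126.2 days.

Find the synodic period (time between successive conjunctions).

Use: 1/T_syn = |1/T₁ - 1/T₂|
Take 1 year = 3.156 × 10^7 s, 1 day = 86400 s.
T₁ = 2797 years = 8.82733 × 10^10 s
T₂ = 126.2 days = 1.09037 × 10^7 s
1/T₁ = 1.13285 × 10^-11 s⁻¹
1/T₂ = 9.17122 × 10^-8 s⁻¹
|1/T₁ − 1/T₂| = 9.17008 × 10^-8 s⁻¹
T_syn = 1 / |1/T₁ − 1/T₂| = 1.0905 × 10^7 s ≈ 126.2 days

Final answer: T_syn = 126.2 days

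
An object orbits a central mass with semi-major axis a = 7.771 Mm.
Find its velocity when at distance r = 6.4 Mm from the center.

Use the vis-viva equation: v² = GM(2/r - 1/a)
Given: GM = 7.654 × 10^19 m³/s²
a = 7.771 Mm = 7.771 × 10^6 m
r = 6.4 Mm = 6.4 × 10^6 m
GM = 7.654 × 10^19 m³/s²
2/r − 1/a = 3.125 × 10^-7 − 1.28684 × 10^-7 = 1.83816 × 10^-7 m⁻¹
v² = GM (2/r − 1/a) = 1.40693 × 10^13 m²/s²
v = 3.75091 × 10^6 m/s ≈ 3751 km/s

Final answer: 3751 km/s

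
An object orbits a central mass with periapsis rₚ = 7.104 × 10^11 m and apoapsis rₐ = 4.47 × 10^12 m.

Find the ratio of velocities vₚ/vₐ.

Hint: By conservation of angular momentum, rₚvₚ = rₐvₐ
rₚ = 7.104 × 10^11 m
rₐ = 4.47 × 10^12 m
rₚvₚ = rₐvₐ  ⇒  vₚ/vₐ = rₐ/rₚ
vₚ/vₐ = (4.47 × 10^12) / (7.104 × 10^11) = 6.29223

Final answer: vₚ/vₐ = 6.292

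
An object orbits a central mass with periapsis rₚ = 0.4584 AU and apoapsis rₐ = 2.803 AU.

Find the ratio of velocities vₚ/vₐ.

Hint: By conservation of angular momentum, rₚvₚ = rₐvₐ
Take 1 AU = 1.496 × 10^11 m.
rₚ = 0.4584 AU = 6.85766 × 10^10 m
rₐ = 2.803 AU = 4.19329 × 10^11 m
rₚvₚ = rₐvₐ  ⇒  vₚ/vₐ = rₐ/rₚ
vₚ/vₐ = (4.19329 × 10^11) / (6.85766 × 10^10) = 6.11475

Final answer: vₚ/vₐ = 6.115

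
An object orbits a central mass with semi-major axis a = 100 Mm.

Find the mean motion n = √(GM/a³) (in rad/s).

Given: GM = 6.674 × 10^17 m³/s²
a = 100 Mm = 1 × 10^8 m
GM = 6.674 × 10^17 m³/s²
a³ = 1 × 10^24 m³
GM/a³ = (6.674 × 10^17) / (1 × 10^24) = 6.674 × 10^-7 s⁻²
n = √(GM/a³) = 0.000816946 rad/s ≈ 0.0008169 rad/s

Final answer: n = 0.0008169 rad/s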